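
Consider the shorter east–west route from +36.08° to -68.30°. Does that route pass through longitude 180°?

Signed shortest Δλ = ((-68.30 − 36.08 + 180) mod 360) − 180 = -104.38°.
Going west by 104.38° from +36.08° reaches -68.30° without touching 180°.

No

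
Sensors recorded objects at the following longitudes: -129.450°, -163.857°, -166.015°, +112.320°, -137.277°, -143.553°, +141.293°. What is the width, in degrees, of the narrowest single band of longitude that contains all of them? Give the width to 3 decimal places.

Sort the longitudes: -166.015°, -163.857°, -143.553°, -137.277°, -129.450°, +112.320°, +141.293°.
Eastward gaps between consecutive values (wrapping around): 2.158°, 20.304°, 6.276°, 7.827°, 241.770°, 28.973°, 52.692°.
Largest gap = 241.770° ⇒ minimal covering band is its complement: 360° − 241.770° = 118.230°.
Band runs from +112.320° eastward to -129.450°, crossing the antimeridian.

118.230°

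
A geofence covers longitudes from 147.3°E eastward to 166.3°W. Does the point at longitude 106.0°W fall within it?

Band width going east from +147.3° to -166.3°: ((-166.3 − 147.3) mod 360) = 46.4°.
Offset of -106.0° east of the west edge: ((-106.0 − 147.3) mod 360) = 106.7°.
106.7° > 46.4° ⇒ outside.

No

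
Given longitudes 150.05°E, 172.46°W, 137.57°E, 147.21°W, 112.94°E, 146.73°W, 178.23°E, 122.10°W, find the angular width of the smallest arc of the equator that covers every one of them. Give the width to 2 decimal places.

124.96°

Sort the longitudes: -172.46°, -147.21°, -146.73°, -122.10°, +112.94°, +137.57°, +150.05°, +178.23°.
Eastward gaps between consecutive values (wrapping around): 25.25°, 0.48°, 24.63°, 235.04°, 24.63°, 12.48°, 28.18°, 9.31°.
Largest gap = 235.04° ⇒ minimal covering band is its complement: 360° − 235.04° = 124.96°.
Band runs from +112.94° eastward to -122.10°, crossing the antimeridian.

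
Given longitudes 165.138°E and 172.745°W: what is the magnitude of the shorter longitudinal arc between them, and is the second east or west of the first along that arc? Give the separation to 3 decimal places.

22.117° east

Raw difference: -172.745 − 165.138 = -337.883°.
Normalise into (−180°, 180°]: -337.883° + 360° = 22.117°.
Positive ⇒ the second point lies to the east; separation 22.117°.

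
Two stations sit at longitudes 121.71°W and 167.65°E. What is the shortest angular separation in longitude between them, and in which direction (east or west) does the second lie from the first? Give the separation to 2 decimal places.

Raw difference: 167.65 − -121.71 = 289.36°.
Normalise into (−180°, 180°]: 289.36° − 360° = -70.64°.
Negative ⇒ the second point lies to the west; separation 70.64°.

70.64° west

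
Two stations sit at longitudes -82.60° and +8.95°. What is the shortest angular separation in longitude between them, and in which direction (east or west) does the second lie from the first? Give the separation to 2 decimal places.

91.55° east

Raw difference: 8.95 − -82.60 = 91.55°.
Normalise into (−180°, 180°]: 91.55° stays 91.55°.
Positive ⇒ the second point lies to the east; separation 91.55°.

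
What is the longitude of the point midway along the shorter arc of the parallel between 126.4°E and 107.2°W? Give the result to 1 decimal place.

170.4°W

Signed shortest Δλ from +126.4° to -107.2° is +126.4°.
Midpoint longitude = +126.4° + (+126.4°)/2 = +126.4° + 63.2° = +189.6°.
Normalise into (−180°, 180°]: -170.4°.
(The naïve average (+126.4 + -107.2)/2 = 9.6° is on the wrong side of the globe.)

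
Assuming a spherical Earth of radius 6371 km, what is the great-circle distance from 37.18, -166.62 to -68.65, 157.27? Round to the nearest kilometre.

12140 km

Δλ = 157.27 − -166.62 = 323.89°; wrapped into (−180°, 180°]: -36.11°.
Δφ = -68.65 − 37.18 = -105.83°.
a = sin²(Δφ/2) + cos φ₁ · cos φ₂ · sin²(Δλ/2) = 0.664255.
c = 2·atan2(√a, √(1−a)) = 1.90552 rad → d = 6371·c ≈ 12140.07 km.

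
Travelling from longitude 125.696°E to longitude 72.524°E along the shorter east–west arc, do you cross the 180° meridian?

Signed shortest Δλ = ((72.524 − 125.696 + 180) mod 360) − 180 = -53.172°.
Going west by 53.172° from +125.696° reaches +72.524° without touching 180°.

No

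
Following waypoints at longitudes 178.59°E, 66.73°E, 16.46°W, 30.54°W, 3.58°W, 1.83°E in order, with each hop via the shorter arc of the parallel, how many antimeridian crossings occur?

Leg 1: +178.59° → +66.73°, shortest Δλ = -111.86° (west) — does not cross 180°.
Leg 2: +66.73° → -16.46°, shortest Δλ = -83.19° (west) — does not cross 180°.
Leg 3: -16.46° → -30.54°, shortest Δλ = -14.08° (west) — does not cross 180°.
Leg 4: -30.54° → -3.58°, shortest Δλ = 26.96° (east) — does not cross 180°.
Leg 5: -3.58° → +1.83°, shortest Δλ = 5.41° (east) — does not cross 180°.
Total crossings: 0.

0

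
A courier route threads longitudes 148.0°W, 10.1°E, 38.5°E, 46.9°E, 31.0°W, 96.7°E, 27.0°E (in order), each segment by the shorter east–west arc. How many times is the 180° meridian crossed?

0

Leg 1: -148.0° → +10.1°, shortest Δλ = 158.1° (east) — does not cross 180°.
Leg 2: +10.1° → +38.5°, shortest Δλ = 28.4° (east) — does not cross 180°.
Leg 3: +38.5° → +46.9°, shortest Δλ = 8.4° (east) — does not cross 180°.
Leg 4: +46.9° → -31.0°, shortest Δλ = -77.9° (west) — does not cross 180°.
Leg 5: -31.0° → +96.7°, shortest Δλ = 127.7° (east) — does not cross 180°.
Leg 6: +96.7° → +27.0°, shortest Δλ = -69.7° (west) — does not cross 180°.
Total crossings: 0.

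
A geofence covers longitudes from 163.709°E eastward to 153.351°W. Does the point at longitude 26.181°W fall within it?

No

Band width going east from +163.709° to -153.351°: ((-153.351 − 163.709) mod 360) = 42.940°.
Offset of -26.181° east of the west edge: ((-26.181 − 163.709) mod 360) = 170.110°.
170.110° > 42.940° ⇒ outside.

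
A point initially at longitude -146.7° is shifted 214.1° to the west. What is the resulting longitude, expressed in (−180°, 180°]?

-0.8°

Start at -146.7°; shift −214.1° → -360.8°.
-360.8° lies outside (−180°, 180°]; add 360° → -0.8°.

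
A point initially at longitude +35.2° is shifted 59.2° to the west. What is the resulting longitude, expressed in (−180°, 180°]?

-24.0°

Start at +35.2°; shift −59.2° → -24.0°.
-24.0° already lies in (−180°, 180°].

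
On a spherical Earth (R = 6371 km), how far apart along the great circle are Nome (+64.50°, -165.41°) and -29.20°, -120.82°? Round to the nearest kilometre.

11113 km

Δλ = -120.82 − -165.41 = 44.59°.
Δφ = -29.20 − 64.50 = -93.70°.
a = sin²(Δφ/2) + cos φ₁ · cos φ₂ · sin²(Δλ/2) = 0.586354.
c = 2·atan2(√a, √(1−a)) = 1.74437 rad → d = 6371·c ≈ 11113.41 km.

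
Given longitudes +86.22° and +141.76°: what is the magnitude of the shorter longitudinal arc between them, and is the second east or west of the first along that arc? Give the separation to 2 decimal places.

Raw difference: 141.76 − 86.22 = 55.54°.
Normalise into (−180°, 180°]: 55.54° stays 55.54°.
Positive ⇒ the second point lies to the east; separation 55.54°.

55.54° east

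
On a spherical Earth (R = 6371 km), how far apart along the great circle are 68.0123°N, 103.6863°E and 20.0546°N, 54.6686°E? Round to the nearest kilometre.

Δλ = 54.6686 − 103.6863 = -49.0177°.
Δφ = 20.0546 − 68.0123 = -47.9577°.
a = sin²(Δφ/2) + cos φ₁ · cos φ₂ · sin²(Δλ/2) = 0.225684.
c = 2·atan2(√a, √(1−a)) = 0.99007 rad → d = 6371·c ≈ 6307.74 km.

6308 km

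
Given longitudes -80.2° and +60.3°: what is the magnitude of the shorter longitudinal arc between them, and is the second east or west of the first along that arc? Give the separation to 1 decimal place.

Raw difference: 60.3 − -80.2 = 140.5°.
Normalise into (−180°, 180°]: 140.5° stays 140.5°.
Positive ⇒ the second point lies to the east; separation 140.5°.

140.5° east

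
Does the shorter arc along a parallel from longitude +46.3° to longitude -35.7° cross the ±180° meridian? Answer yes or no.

Signed shortest Δλ = ((-35.7 − 46.3 + 180) mod 360) − 180 = -82.0°.
Going west by 82.0° from +46.3° reaches -35.7° without touching 180°.

No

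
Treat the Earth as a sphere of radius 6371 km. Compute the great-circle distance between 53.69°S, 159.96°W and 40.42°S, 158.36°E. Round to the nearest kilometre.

3422 km

Δλ = 158.36 − -159.96 = 318.32°; wrapped into (−180°, 180°]: -41.68°.
Δφ = -40.42 − -53.69 = 13.27°.
a = sin²(Δφ/2) + cos φ₁ · cos φ₂ · sin²(Δλ/2) = 0.070408.
c = 2·atan2(√a, √(1−a)) = 0.53712 rad → d = 6371·c ≈ 3422.00 km.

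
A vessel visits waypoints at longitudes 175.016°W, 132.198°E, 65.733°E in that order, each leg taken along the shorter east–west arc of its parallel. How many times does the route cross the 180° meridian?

1

Leg 1: -175.016° → +132.198°, shortest Δλ = -52.786° (west) — crosses 180°.
Leg 2: +132.198° → +65.733°, shortest Δλ = -66.465° (west) — does not cross 180°.
Total crossings: 1.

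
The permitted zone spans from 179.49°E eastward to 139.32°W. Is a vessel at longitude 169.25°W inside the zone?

Band width going east from +179.49° to -139.32°: ((-139.32 − 179.49) mod 360) = 41.19°.
Offset of -169.25° east of the west edge: ((-169.25 − 179.49) mod 360) = 11.26°.
11.26° ≤ 41.19° ⇒ inside.

Yes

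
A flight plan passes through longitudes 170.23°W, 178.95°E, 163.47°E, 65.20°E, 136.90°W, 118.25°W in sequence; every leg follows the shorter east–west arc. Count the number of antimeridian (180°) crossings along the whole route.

Leg 1: -170.23° → +178.95°, shortest Δλ = -10.82° (west) — crosses 180°.
Leg 2: +178.95° → +163.47°, shortest Δλ = -15.48° (west) — does not cross 180°.
Leg 3: +163.47° → +65.20°, shortest Δλ = -98.27° (west) — does not cross 180°.
Leg 4: +65.20° → -136.90°, shortest Δλ = 157.9° (east) — crosses 180°.
Leg 5: -136.90° → -118.25°, shortest Δλ = 18.65° (east) — does not cross 180°.
Total crossings: 2.

2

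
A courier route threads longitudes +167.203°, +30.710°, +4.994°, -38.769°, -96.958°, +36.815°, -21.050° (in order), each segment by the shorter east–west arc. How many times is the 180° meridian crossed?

0

Leg 1: +167.203° → +30.710°, shortest Δλ = -136.493° (west) — does not cross 180°.
Leg 2: +30.710° → +4.994°, shortest Δλ = -25.716° (west) — does not cross 180°.
Leg 3: +4.994° → -38.769°, shortest Δλ = -43.763° (west) — does not cross 180°.
Leg 4: -38.769° → -96.958°, shortest Δλ = -58.189° (west) — does not cross 180°.
Leg 5: -96.958° → +36.815°, shortest Δλ = 133.773° (east) — does not cross 180°.
Leg 6: +36.815° → -21.050°, shortest Δλ = -57.865° (west) — does not cross 180°.
Total crossings: 0.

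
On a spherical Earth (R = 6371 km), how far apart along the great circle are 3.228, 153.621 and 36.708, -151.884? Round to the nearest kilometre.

Δλ = -151.884 − 153.621 = -305.505°; wrapped into (−180°, 180°]: 54.495°.
Δφ = 36.708 − 3.228 = 33.480°.
a = sin²(Δφ/2) + cos φ₁ · cos φ₂ · sin²(Δλ/2) = 0.250739.
c = 2·atan2(√a, √(1−a)) = 1.04890 rad → d = 6371·c ≈ 6682.57 km.

6683 km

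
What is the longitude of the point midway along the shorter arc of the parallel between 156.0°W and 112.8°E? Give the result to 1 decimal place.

Signed shortest Δλ from -156.0° to +112.8° is -91.2°.
Midpoint longitude = -156.0° + (-91.2°)/2 = -156.0° − 45.6° = -201.6°.
Normalise into (−180°, 180°]: +158.4°.
(The naïve average (-156.0 + +112.8)/2 = -21.6° is on the wrong side of the globe.)

158.4°E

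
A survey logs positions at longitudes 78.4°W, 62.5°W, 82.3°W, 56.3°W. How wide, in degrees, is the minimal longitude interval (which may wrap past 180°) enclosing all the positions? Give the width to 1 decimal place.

Sort the longitudes: -82.3°, -78.4°, -62.5°, -56.3°.
Eastward gaps between consecutive values (wrapping around): 3.9°, 15.9°, 6.2°, 334.0°.
Largest gap = 334.0° ⇒ minimal covering band is its complement: 360° − 334.0° = 26.0°.
Band runs from -82.3° eastward to -56.3°.

26.0°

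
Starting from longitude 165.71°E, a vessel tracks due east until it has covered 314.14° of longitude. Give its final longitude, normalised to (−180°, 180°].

119.85°E

Start at +165.71°; shift +314.14° → +479.85°.
+479.85° lies outside (−180°, 180°]; subtract 360° → +119.85°.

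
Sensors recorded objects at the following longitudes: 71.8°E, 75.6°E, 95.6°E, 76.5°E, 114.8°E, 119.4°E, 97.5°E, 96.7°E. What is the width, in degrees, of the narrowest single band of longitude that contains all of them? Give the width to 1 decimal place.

Sort the longitudes: +71.8°, +75.6°, +76.5°, +95.6°, +96.7°, +97.5°, +114.8°, +119.4°.
Eastward gaps between consecutive values (wrapping around): 3.8°, 0.9°, 19.1°, 1.1°, 0.8°, 17.3°, 4.6°, 312.4°.
Largest gap = 312.4° ⇒ minimal covering band is its complement: 360° − 312.4° = 47.6°.
Band runs from +71.8° eastward to +119.4°.

47.6°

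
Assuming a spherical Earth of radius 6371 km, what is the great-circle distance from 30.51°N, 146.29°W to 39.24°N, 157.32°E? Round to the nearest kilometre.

Δλ = 157.32 − -146.29 = 303.61°; wrapped into (−180°, 180°]: -56.39°.
Δφ = 39.24 − 30.51 = 8.73°.
a = sin²(Δφ/2) + cos φ₁ · cos φ₂ · sin²(Δλ/2) = 0.154747.
c = 2·atan2(√a, √(1−a)) = 0.80861 rad → d = 6371·c ≈ 5151.65 km.

5152 km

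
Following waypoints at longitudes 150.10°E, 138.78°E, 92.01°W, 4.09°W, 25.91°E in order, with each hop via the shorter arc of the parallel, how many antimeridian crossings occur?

Leg 1: +150.10° → +138.78°, shortest Δλ = -11.32° (west) — does not cross 180°.
Leg 2: +138.78° → -92.01°, shortest Δλ = 129.21° (east) — crosses 180°.
Leg 3: -92.01° → -4.09°, shortest Δλ = 87.92° (east) — does not cross 180°.
Leg 4: -4.09° → +25.91°, shortest Δλ = 30.0° (east) — does not cross 180°.
Total crossings: 1.

1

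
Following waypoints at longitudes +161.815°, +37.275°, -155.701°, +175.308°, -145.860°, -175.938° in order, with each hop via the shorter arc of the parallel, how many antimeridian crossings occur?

3

Leg 1: +161.815° → +37.275°, shortest Δλ = -124.54° (west) — does not cross 180°.
Leg 2: +37.275° → -155.701°, shortest Δλ = 167.024° (east) — crosses 180°.
Leg 3: -155.701° → +175.308°, shortest Δλ = -28.991° (west) — crosses 180°.
Leg 4: +175.308° → -145.860°, shortest Δλ = 38.832° (east) — crosses 180°.
Leg 5: -145.860° → -175.938°, shortest Δλ = -30.078° (west) — does not cross 180°.
Total crossings: 3.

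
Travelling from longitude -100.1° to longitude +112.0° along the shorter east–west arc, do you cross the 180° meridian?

Yes

Naïve |112.0 − -100.1| = 212.1° > 180°, so the shorter arc goes the other way round — across 180°.
Signed shortest Δλ = ((112.0 − -100.1 + 180) mod 360) − 180 = -147.9°.
Going west by 147.9° from -100.1° passes through 180° before reaching +112.0°.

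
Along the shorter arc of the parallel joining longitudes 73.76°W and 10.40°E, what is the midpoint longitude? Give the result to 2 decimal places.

Signed shortest Δλ from -73.76° to +10.40° is +84.16°.
Midpoint longitude = -73.76° + (+84.16°)/2 = -73.76° + 42.08° = -31.68°.

31.68°W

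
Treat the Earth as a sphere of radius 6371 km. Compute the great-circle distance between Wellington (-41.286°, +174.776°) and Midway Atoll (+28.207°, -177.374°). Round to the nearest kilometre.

Δλ = -177.374 − 174.776 = -352.150°; wrapped into (−180°, 180°]: 7.850°.
Δφ = 28.207 − -41.286 = 69.493°.
a = sin²(Δφ/2) + cos φ₁ · cos φ₂ · sin²(Δλ/2) = 0.327942.
c = 2·atan2(√a, √(1−a)) = 1.21950 rad → d = 6371·c ≈ 7769.43 km.

7769 km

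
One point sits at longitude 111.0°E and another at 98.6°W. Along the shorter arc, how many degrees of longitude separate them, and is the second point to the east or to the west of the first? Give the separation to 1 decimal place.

150.4° east

Raw difference: -98.6 − 111.0 = -209.6°.
Normalise into (−180°, 180°]: -209.6° + 360° = 150.4°.
Positive ⇒ the second point lies to the east; separation 150.4°.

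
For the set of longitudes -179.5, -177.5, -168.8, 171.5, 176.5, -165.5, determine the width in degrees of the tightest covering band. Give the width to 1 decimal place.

Sort the longitudes: -179.5°, -177.5°, -168.8°, -165.5°, +171.5°, +176.5°.
Eastward gaps between consecutive values (wrapping around): 2.0°, 8.7°, 3.3°, 337.0°, 5.0°, 4.0°.
Largest gap = 337.0° ⇒ minimal covering band is its complement: 360° − 337.0° = 23.0°.
Band runs from +171.5° eastward to -165.5°, crossing the antimeridian.

23.0°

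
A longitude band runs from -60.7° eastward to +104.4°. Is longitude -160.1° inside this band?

No

Band width going east from -60.7° to +104.4°: ((104.4 − -60.7) mod 360) = 165.1°.
Offset of -160.1° east of the west edge: ((-160.1 − -60.7) mod 360) = 260.6°.
260.6° > 165.1° ⇒ outside.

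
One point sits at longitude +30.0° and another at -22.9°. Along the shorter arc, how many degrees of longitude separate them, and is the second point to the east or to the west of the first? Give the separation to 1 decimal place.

Raw difference: -22.9 − 30.0 = -52.9°.
Normalise into (−180°, 180°]: -52.9° stays -52.9°.
Negative ⇒ the second point lies to the west; separation 52.9°.

52.9° west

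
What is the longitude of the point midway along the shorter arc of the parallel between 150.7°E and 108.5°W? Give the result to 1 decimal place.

158.9°W

Signed shortest Δλ from +150.7° to -108.5° is +100.8°.
Midpoint longitude = +150.7° + (+100.8°)/2 = +150.7° + 50.4° = +201.1°.
Normalise into (−180°, 180°]: -158.9°.
(The naïve average (+150.7 + -108.5)/2 = 21.1° is on the wrong side of the globe.)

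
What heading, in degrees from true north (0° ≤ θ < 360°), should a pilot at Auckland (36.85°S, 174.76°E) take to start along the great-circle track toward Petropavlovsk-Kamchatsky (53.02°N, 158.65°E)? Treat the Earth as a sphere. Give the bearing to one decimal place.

Δλ = 158.65 − 174.76 = -16.11°.
θ = atan2( sin Δλ · cos φ₂ , cos φ₁ · sin φ₂ − sin φ₁ · cos φ₂ · cos Δλ )
  = atan2(-0.16692, 0.98583) = -9.610° → normalised to [0°, 360°): 350.390°.

350.4°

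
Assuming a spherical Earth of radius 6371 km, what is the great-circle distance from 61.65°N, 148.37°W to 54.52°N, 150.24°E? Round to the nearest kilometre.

Δλ = 150.24 − -148.37 = 298.61°; wrapped into (−180°, 180°]: -61.39°.
Δφ = 54.52 − 61.65 = -7.13°.
a = sin²(Δφ/2) + cos φ₁ · cos φ₂ · sin²(Δλ/2) = 0.075686.
c = 2·atan2(√a, √(1−a)) = 0.55741 rad → d = 6371·c ≈ 3551.25 km.

3551 km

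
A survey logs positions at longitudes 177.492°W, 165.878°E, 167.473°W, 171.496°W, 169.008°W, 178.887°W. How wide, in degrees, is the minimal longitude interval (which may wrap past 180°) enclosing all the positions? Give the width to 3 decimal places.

26.649°

Sort the longitudes: -178.887°, -177.492°, -171.496°, -169.008°, -167.473°, +165.878°.
Eastward gaps between consecutive values (wrapping around): 1.395°, 5.996°, 2.488°, 1.535°, 333.351°, 15.235°.
Largest gap = 333.351° ⇒ minimal covering band is its complement: 360° − 333.351° = 26.649°.
Band runs from +165.878° eastward to -167.473°, crossing the antimeridian.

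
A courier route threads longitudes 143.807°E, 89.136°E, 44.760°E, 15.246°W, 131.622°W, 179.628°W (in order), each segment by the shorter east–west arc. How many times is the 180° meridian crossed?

Leg 1: +143.807° → +89.136°, shortest Δλ = -54.671° (west) — does not cross 180°.
Leg 2: +89.136° → +44.760°, shortest Δλ = -44.376° (west) — does not cross 180°.
Leg 3: +44.760° → -15.246°, shortest Δλ = -60.006° (west) — does not cross 180°.
Leg 4: -15.246° → -131.622°, shortest Δλ = -116.376° (west) — does not cross 180°.
Leg 5: -131.622° → -179.628°, shortest Δλ = -48.006° (west) — does not cross 180°.
Total crossings: 0.

0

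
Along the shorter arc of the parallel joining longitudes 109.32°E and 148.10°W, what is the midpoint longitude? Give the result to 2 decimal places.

160.61°E

Signed shortest Δλ from +109.32° to -148.10° is +102.58°.
Midpoint longitude = +109.32° + (+102.58°)/2 = +109.32° + 51.29° = +160.61°.
(The naïve average (+109.32 + -148.10)/2 = -19.39° is on the wrong side of the globe.)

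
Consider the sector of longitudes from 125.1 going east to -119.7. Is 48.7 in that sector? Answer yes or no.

Band width going east from +125.1° to -119.7°: ((-119.7 − 125.1) mod 360) = 115.2°.
Offset of +48.7° east of the west edge: ((48.7 − 125.1) mod 360) = 283.6°.
283.6° > 115.2° ⇒ outside.

No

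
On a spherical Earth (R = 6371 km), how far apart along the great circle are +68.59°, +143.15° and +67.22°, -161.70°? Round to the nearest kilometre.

Δλ = -161.70 − 143.15 = -304.85°; wrapped into (−180°, 180°]: 55.15°.
Δφ = 67.22 − 68.59 = -1.37°.
a = sin²(Δφ/2) + cos φ₁ · cos φ₂ · sin²(Δλ/2) = 0.030430.
c = 2·atan2(√a, √(1−a)) = 0.35068 rad → d = 6371·c ≈ 2234.18 km.

2234 km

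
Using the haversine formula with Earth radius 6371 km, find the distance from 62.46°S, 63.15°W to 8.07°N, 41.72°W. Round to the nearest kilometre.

Δλ = -41.72 − -63.15 = 21.43°.
Δφ = 8.07 − -62.46 = 70.53°.
a = sin²(Δφ/2) + cos φ₁ · cos φ₂ · sin²(Δλ/2) = 0.349168.
c = 2·atan2(√a, √(1−a)) = 1.26436 rad → d = 6371·c ≈ 8055.23 km.

8055 km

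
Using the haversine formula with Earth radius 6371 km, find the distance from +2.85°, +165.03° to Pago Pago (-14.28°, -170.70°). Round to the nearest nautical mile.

Δλ = -170.70 − 165.03 = -335.73°; wrapped into (−180°, 180°]: 24.27°.
Δφ = -14.28 − 2.85 = -17.13°.
a = sin²(Δφ/2) + cos φ₁ · cos φ₂ · sin²(Δλ/2) = 0.064953.
c = 2·atan2(√a, √(1−a)) = 0.51540 rad → d = 6371·c ≈ 3283.63 km ≈ 1773.02 nmi.

1773 nmi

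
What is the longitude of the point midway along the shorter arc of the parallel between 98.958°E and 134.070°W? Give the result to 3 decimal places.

162.444°E

Signed shortest Δλ from +98.958° to -134.070° is +126.972°.
Midpoint longitude = +98.958° + (+126.972°)/2 = +98.958° + 63.486° = +162.444°.
(The naïve average (+98.958 + -134.070)/2 = -17.556° is on the wrong side of the globe.)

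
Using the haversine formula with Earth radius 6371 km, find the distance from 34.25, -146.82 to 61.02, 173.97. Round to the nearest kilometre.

4072 km

Δλ = 173.97 − -146.82 = 320.79°; wrapped into (−180°, 180°]: -39.21°.
Δφ = 61.02 − 34.25 = 26.77°.
a = sin²(Δφ/2) + cos φ₁ · cos φ₂ · sin²(Δλ/2) = 0.098677.
c = 2·atan2(√a, √(1−a)) = 0.63908 rad → d = 6371·c ≈ 4071.57 km.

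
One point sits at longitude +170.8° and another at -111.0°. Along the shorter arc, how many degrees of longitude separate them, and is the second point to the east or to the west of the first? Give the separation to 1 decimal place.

Raw difference: -111.0 − 170.8 = -281.8°.
Normalise into (−180°, 180°]: -281.8° + 360° = 78.2°.
Positive ⇒ the second point lies to the east; separation 78.2°.

78.2° east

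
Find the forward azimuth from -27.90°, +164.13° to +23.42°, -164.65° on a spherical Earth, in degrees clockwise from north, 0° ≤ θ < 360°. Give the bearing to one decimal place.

33.5°

Δλ = -164.65 − 164.13 = -328.78°; wrapped into (−180°, 180°]: 31.22°.
θ = atan2( sin Δλ · cos φ₂ , cos φ₁ · sin φ₂ − sin φ₁ · cos φ₂ · cos Δλ )
  = atan2(0.47562, 0.71847) = 33.504° → normalised to [0°, 360°): 33.504°.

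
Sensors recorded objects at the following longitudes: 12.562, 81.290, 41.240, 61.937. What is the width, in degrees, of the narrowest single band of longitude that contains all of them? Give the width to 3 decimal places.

68.728°

Sort the longitudes: +12.562°, +41.240°, +61.937°, +81.290°.
Eastward gaps between consecutive values (wrapping around): 28.678°, 20.697°, 19.353°, 291.272°.
Largest gap = 291.272° ⇒ minimal covering band is its complement: 360° − 291.272° = 68.728°.
Band runs from +12.562° eastward to +81.290°.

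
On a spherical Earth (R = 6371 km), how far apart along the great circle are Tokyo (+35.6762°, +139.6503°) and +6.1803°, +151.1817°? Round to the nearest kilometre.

3485 km

Δλ = 151.1817 − 139.6503 = 11.5314°.
Δφ = 6.1803 − 35.6762 = -29.4959°.
a = sin²(Δφ/2) + cos φ₁ · cos φ₂ · sin²(Δλ/2) = 0.072955.
c = 2·atan2(√a, √(1−a)) = 0.54700 rad → d = 6371·c ≈ 3484.93 km.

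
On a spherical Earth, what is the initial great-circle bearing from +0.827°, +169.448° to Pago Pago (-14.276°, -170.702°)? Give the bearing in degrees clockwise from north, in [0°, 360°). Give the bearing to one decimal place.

Δλ = -170.702 − 169.448 = -340.150°; wrapped into (−180°, 180°]: 19.850°.
θ = atan2( sin Δλ · cos φ₂ , cos φ₁ · sin φ₂ − sin φ₁ · cos φ₂ · cos Δλ )
  = atan2(0.32907, -0.25972) = 128.283° → normalised to [0°, 360°): 128.283°.

128.3°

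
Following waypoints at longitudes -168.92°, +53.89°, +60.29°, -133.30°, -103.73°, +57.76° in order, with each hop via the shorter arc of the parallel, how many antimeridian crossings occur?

2

Leg 1: -168.92° → +53.89°, shortest Δλ = -137.19° (west) — crosses 180°.
Leg 2: +53.89° → +60.29°, shortest Δλ = 6.4° (east) — does not cross 180°.
Leg 3: +60.29° → -133.30°, shortest Δλ = 166.41° (east) — crosses 180°.
Leg 4: -133.30° → -103.73°, shortest Δλ = 29.57° (east) — does not cross 180°.
Leg 5: -103.73° → +57.76°, shortest Δλ = 161.49° (east) — does not cross 180°.
Total crossings: 2.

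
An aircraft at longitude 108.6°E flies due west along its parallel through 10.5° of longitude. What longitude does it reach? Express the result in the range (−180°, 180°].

98.1°E

Start at +108.6°; shift −10.5° → +98.1°.
+98.1° already lies in (−180°, 180°].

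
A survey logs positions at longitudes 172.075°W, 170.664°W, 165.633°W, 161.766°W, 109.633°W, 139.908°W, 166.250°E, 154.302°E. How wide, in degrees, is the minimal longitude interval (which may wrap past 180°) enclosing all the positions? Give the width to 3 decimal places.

96.065°

Sort the longitudes: -172.075°, -170.664°, -165.633°, -161.766°, -139.908°, -109.633°, +154.302°, +166.250°.
Eastward gaps between consecutive values (wrapping around): 1.411°, 5.031°, 3.867°, 21.858°, 30.275°, 263.935°, 11.948°, 21.675°.
Largest gap = 263.935° ⇒ minimal covering band is its complement: 360° − 263.935° = 96.065°.
Band runs from +154.302° eastward to -109.633°, crossing the antimeridian.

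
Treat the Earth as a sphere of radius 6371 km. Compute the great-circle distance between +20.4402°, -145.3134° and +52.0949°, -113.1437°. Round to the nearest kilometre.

4479 km

Δλ = -113.1437 − -145.3134 = 32.1697°.
Δφ = 52.0949 − 20.4402 = 31.6547°.
a = sin²(Δφ/2) + cos φ₁ · cos φ₂ · sin²(Δλ/2) = 0.118577.
c = 2·atan2(√a, √(1−a)) = 0.70309 rad → d = 6371·c ≈ 4479.41 km.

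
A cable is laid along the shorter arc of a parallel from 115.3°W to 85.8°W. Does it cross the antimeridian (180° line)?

Signed shortest Δλ = ((-85.8 − -115.3 + 180) mod 360) − 180 = 29.5°.
Going east by 29.5° from -115.3° reaches -85.8° without touching 180°.

No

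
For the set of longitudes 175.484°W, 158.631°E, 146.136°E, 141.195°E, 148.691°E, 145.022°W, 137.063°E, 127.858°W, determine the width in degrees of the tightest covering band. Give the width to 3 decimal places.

95.079°

Sort the longitudes: -175.484°, -145.022°, -127.858°, +137.063°, +141.195°, +146.136°, +148.691°, +158.631°.
Eastward gaps between consecutive values (wrapping around): 30.462°, 17.164°, 264.921°, 4.132°, 4.941°, 2.555°, 9.940°, 25.885°.
Largest gap = 264.921° ⇒ minimal covering band is its complement: 360° − 264.921° = 95.079°.
Band runs from +137.063° eastward to -127.858°, crossing the antimeridian.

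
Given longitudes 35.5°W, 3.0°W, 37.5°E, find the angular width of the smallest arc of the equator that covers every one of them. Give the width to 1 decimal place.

73.0°

Sort the longitudes: -35.5°, -3.0°, +37.5°.
Eastward gaps between consecutive values (wrapping around): 32.5°, 40.5°, 287.0°.
Largest gap = 287.0° ⇒ minimal covering band is its complement: 360° − 287.0° = 73.0°.
Band runs from -35.5° eastward to +37.5°.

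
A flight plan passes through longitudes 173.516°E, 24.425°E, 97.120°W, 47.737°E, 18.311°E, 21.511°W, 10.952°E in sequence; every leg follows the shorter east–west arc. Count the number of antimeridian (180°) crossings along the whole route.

Leg 1: +173.516° → +24.425°, shortest Δλ = -149.091° (west) — does not cross 180°.
Leg 2: +24.425° → -97.120°, shortest Δλ = -121.545° (west) — does not cross 180°.
Leg 3: -97.120° → +47.737°, shortest Δλ = 144.857° (east) — does not cross 180°.
Leg 4: +47.737° → +18.311°, shortest Δλ = -29.426° (west) — does not cross 180°.
Leg 5: +18.311° → -21.511°, shortest Δλ = -39.822° (west) — does not cross 180°.
Leg 6: -21.511° → +10.952°, shortest Δλ = 32.463° (east) — does not cross 180°.
Total crossings: 0.

0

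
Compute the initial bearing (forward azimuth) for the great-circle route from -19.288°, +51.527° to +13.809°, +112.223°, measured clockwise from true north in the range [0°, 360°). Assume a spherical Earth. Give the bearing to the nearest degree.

66°

Δλ = 112.223 − 51.527 = 60.696°.
θ = atan2( sin Δλ · cos φ₂ , cos φ₁ · sin φ₂ − sin φ₁ · cos φ₂ · cos Δλ )
  = atan2(0.84683, 0.38229) = 65.704° → normalised to [0°, 360°): 65.704°.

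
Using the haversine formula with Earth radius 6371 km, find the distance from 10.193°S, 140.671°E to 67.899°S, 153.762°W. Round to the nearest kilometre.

Δλ = -153.762 − 140.671 = -294.433°; wrapped into (−180°, 180°]: 65.567°.
Δφ = -67.899 − -10.193 = -57.706°.
a = sin²(Δφ/2) + cos φ₁ · cos φ₂ · sin²(Δλ/2) = 0.341435.
c = 2·atan2(√a, √(1−a)) = 1.24810 rad → d = 6371·c ≈ 7951.62 km.

7952 km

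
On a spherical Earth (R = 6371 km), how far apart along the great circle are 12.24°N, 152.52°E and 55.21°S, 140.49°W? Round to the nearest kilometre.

Δλ = -140.49 − 152.52 = -293.01°; wrapped into (−180°, 180°]: 66.99°.
Δφ = -55.21 − 12.24 = -67.45°.
a = sin²(Δφ/2) + cos φ₁ · cos φ₂ · sin²(Δλ/2) = 0.478075.
c = 2·atan2(√a, √(1−a)) = 1.52693 rad → d = 6371·c ≈ 9728.08 km.

9728 km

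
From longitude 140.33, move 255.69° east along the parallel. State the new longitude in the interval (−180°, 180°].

Start at +140.33°; shift +255.69° → +396.02°.
+396.02° lies outside (−180°, 180°]; subtract 360° → +36.02°.

+36.02°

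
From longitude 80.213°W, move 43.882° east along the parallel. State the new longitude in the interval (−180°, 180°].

36.331°W

Start at -80.213°; shift +43.882° → -36.331°.
-36.331° already lies in (−180°, 180°].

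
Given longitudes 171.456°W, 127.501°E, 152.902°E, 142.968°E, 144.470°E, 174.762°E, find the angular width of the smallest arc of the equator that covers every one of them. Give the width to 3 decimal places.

Sort the longitudes: -171.456°, +127.501°, +142.968°, +144.470°, +152.902°, +174.762°.
Eastward gaps between consecutive values (wrapping around): 298.957°, 15.467°, 1.502°, 8.432°, 21.860°, 13.782°.
Largest gap = 298.957° ⇒ minimal covering band is its complement: 360° − 298.957° = 61.043°.
Band runs from +127.501° eastward to -171.456°, crossing the antimeridian.

61.043°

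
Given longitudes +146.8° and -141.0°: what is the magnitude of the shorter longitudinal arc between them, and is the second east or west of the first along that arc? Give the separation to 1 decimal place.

72.2° east

Raw difference: -141.0 − 146.8 = -287.8°.
Normalise into (−180°, 180°]: -287.8° + 360° = 72.2°.
Positive ⇒ the second point lies to the east; separation 72.2°.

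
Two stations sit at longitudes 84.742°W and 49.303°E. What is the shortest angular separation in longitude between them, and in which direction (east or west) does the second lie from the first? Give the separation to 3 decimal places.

134.045° east

Raw difference: 49.303 − -84.742 = 134.045°.
Normalise into (−180°, 180°]: 134.045° stays 134.045°.
Positive ⇒ the second point lies to the east; separation 134.045°.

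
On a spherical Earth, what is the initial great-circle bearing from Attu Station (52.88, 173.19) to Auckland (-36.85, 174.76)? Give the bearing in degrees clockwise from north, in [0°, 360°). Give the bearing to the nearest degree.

Δλ = 174.76 − 173.19 = 1.57°.
θ = atan2( sin Δλ · cos φ₂ , cos φ₁ · sin φ₂ − sin φ₁ · cos φ₂ · cos Δλ )
  = atan2(0.02192, -0.99975) = 178.744° → normalised to [0°, 360°): 178.744°.

179°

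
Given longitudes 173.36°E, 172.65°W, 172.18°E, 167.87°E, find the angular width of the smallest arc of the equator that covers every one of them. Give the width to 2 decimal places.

19.48°

Sort the longitudes: -172.65°, +167.87°, +172.18°, +173.36°.
Eastward gaps between consecutive values (wrapping around): 340.52°, 4.31°, 1.18°, 13.99°.
Largest gap = 340.52° ⇒ minimal covering band is its complement: 360° − 340.52° = 19.48°.
Band runs from +167.87° eastward to -172.65°, crossing the antimeridian.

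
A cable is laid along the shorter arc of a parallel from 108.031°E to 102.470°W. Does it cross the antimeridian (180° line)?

Yes

Naïve |-102.470 − 108.031| = 210.501° > 180°, so the shorter arc goes the other way round — across 180°.
Signed shortest Δλ = ((-102.470 − 108.031 + 180) mod 360) − 180 = 149.499°.
Going east by 149.499° from +108.031° passes through 180° before reaching -102.470°.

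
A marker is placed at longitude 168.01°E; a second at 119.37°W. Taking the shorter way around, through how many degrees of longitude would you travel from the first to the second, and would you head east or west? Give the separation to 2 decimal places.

Raw difference: -119.37 − 168.01 = -287.38°.
Normalise into (−180°, 180°]: -287.38° + 360° = 72.62°.
Positive ⇒ the second point lies to the east; separation 72.62°.

72.62° east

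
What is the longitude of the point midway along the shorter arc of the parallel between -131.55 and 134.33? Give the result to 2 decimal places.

Signed shortest Δλ from -131.55° to +134.33° is -94.12°.
Midpoint longitude = -131.55° + (-94.12°)/2 = -131.55° − 47.06° = -178.61°.
(The naïve average (-131.55 + +134.33)/2 = 1.39° is on the wrong side of the globe.)

-178.61°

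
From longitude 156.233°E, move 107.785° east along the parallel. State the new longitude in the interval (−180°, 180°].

Start at +156.233°; shift +107.785° → +264.018°.
+264.018° lies outside (−180°, 180°]; subtract 360° → -95.982°.

95.982°W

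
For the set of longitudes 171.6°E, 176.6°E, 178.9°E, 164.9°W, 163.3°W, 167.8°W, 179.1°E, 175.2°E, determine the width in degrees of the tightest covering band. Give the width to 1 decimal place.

Sort the longitudes: -167.8°, -164.9°, -163.3°, +171.6°, +175.2°, +176.6°, +178.9°, +179.1°.
Eastward gaps between consecutive values (wrapping around): 2.9°, 1.6°, 334.9°, 3.6°, 1.4°, 2.3°, 0.2°, 13.1°.
Largest gap = 334.9° ⇒ minimal covering band is its complement: 360° − 334.9° = 25.1°.
Band runs from +171.6° eastward to -163.3°, crossing the antimeridian.

25.1°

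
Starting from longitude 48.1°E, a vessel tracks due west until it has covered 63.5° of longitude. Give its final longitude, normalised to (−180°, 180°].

Start at +48.1°; shift −63.5° → -15.4°.
-15.4° already lies in (−180°, 180°].

15.4°W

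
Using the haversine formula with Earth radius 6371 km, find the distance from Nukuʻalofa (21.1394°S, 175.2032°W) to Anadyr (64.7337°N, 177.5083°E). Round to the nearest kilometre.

9569 km

Δλ = 177.5083 − -175.2032 = 352.7115°; wrapped into (−180°, 180°]: -7.2885°.
Δφ = 64.7337 − -21.1394 = 85.8731°.
a = sin²(Δφ/2) + cos φ₁ · cos φ₂ · sin²(Δλ/2) = 0.465625.
c = 2·atan2(√a, √(1−a)) = 1.50199 rad → d = 6371·c ≈ 9569.20 km.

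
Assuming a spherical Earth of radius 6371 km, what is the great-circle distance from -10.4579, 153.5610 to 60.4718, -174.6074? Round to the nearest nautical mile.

Δλ = -174.6074 − 153.5610 = -328.1684°; wrapped into (−180°, 180°]: 31.8316°.
Δφ = 60.4718 − -10.4579 = 70.9297°.
a = sin²(Δφ/2) + cos φ₁ · cos φ₂ · sin²(Δλ/2) = 0.373082.
c = 2·atan2(√a, √(1−a)) = 1.31415 rad → d = 6371·c ≈ 8372.47 km ≈ 4520.77 nmi.

4521 nmi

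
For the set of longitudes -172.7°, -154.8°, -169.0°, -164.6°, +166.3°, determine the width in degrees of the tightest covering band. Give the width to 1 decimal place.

38.9°

Sort the longitudes: -172.7°, -169.0°, -164.6°, -154.8°, +166.3°.
Eastward gaps between consecutive values (wrapping around): 3.7°, 4.4°, 9.8°, 321.1°, 21.0°.
Largest gap = 321.1° ⇒ minimal covering band is its complement: 360° − 321.1° = 38.9°.
Band runs from +166.3° eastward to -154.8°, crossing the antimeridian.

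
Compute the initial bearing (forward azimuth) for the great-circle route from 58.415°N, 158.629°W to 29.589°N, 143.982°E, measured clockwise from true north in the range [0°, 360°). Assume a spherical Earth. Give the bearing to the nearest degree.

259°

Δλ = 143.982 − -158.629 = 302.611°; wrapped into (−180°, 180°]: -57.389°.
θ = atan2( sin Δλ · cos φ₂ , cos φ₁ · sin φ₂ − sin φ₁ · cos φ₂ · cos Δλ )
  = atan2(-0.73250, -0.14061) = -100.866° → normalised to [0°, 360°): 259.134°.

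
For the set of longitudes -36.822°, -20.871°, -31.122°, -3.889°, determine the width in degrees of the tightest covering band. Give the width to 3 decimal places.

32.933°

Sort the longitudes: -36.822°, -31.122°, -20.871°, -3.889°.
Eastward gaps between consecutive values (wrapping around): 5.700°, 10.251°, 16.982°, 327.067°.
Largest gap = 327.067° ⇒ minimal covering band is its complement: 360° − 327.067° = 32.933°.
Band runs from -36.822° eastward to -3.889°.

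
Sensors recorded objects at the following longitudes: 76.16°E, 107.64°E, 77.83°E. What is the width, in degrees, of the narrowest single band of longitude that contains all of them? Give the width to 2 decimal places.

31.48°

Sort the longitudes: +76.16°, +77.83°, +107.64°.
Eastward gaps between consecutive values (wrapping around): 1.67°, 29.81°, 328.52°.
Largest gap = 328.52° ⇒ minimal covering band is its complement: 360° − 328.52° = 31.48°.
Band runs from +76.16° eastward to +107.64°.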